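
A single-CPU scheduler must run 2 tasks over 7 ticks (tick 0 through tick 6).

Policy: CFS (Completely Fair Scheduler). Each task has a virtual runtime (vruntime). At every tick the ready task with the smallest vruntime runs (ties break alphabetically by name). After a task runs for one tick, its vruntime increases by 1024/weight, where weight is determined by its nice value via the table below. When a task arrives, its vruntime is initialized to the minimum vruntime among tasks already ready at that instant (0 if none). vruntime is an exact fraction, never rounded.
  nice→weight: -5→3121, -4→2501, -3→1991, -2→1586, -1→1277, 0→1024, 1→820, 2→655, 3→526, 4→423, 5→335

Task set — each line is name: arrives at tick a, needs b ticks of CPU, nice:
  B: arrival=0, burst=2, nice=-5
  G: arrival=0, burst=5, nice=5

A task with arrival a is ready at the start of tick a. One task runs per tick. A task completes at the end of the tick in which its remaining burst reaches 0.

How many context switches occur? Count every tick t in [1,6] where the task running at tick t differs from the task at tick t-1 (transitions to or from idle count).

t=0: vr[B=0 G=0] → run B
t=1: vr[B=1024/3121 G=0] → run G
t=2: vr[B=1024/3121 G=1024/335] → run B
t=3: vr[G=1024/335] → run G
t=4: vr[G=2048/335] → run G
t=5: vr[G=3072/335] → run G
t=6: vr[G=4096/335] → run G

context switches = 3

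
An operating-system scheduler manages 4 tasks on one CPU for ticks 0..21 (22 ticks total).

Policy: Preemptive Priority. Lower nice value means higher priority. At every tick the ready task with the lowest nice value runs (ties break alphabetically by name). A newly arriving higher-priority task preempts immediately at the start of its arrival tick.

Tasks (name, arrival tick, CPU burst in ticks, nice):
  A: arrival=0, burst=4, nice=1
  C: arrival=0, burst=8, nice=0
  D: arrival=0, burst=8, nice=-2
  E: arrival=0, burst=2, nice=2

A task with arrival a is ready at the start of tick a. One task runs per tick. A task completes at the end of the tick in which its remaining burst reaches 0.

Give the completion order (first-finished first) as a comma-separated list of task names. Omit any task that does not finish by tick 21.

completion order = D, C, A, E

t=0: ready={A,C,D,E} → run D
t=1: ready={A,C,D,E} → run D
t=2: ready={A,C,D,E} → run D
t=3: ready={A,C,D,E} → run D
t=4: ready={A,C,D,E} → run D
t=5: ready={A,C,D,E} → run D
t=6: ready={A,C,D,E} → run D
t=7: ready={A,C,D,E} → run D
t=8: ready={A,C,E} → run C
t=9: ready={A,C,E} → run C
t=10: ready={A,C,E} → run C
t=11: ready={A,C,E} → run C
t=12: ready={A,C,E} → run C
t=13: ready={A,C,E} → run C
t=14: ready={A,C,E} → run C
t=15: ready={A,C,E} → run C
t=16: ready={A,E} → run A
t=17: ready={A,E} → run A
t=18: ready={A,E} → run A
t=19: ready={A,E} → run A
t=20: ready={E} → run E
t=21: ready={E} → run E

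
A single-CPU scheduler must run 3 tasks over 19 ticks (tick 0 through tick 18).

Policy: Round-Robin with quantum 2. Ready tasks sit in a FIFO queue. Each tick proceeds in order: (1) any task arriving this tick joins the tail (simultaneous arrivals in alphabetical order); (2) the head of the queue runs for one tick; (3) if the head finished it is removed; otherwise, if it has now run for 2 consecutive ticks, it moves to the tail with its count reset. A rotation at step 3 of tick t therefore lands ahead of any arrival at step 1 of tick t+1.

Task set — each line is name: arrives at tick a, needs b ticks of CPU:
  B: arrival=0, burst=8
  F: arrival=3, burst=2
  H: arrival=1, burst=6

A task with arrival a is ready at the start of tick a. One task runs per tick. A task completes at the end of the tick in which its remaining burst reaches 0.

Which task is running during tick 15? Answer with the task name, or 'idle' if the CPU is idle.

running at tick 15 = B

t=0: queue=[B] q_used=0 → run B
t=1: queue=[B,H] q_used=1 → run B
t=2: queue=[H,B] q_used=0 → run H
t=3: queue=[H,B,F] q_used=1 → run H
t=4: queue=[B,F,H] q_used=0 → run B
t=5: queue=[B,F,H] q_used=1 → run B
t=6: queue=[F,H,B] q_used=0 → run F
t=7: queue=[F,H,B] q_used=1 → run F
t=8: queue=[H,B] q_used=0 → run H
t=9: queue=[H,B] q_used=1 → run H
t=10: queue=[B,H] q_used=0 → run B
t=11: queue=[B,H] q_used=1 → run B
t=12: queue=[H,B] q_used=0 → run H
t=13: queue=[H,B] q_used=1 → run H
t=14: queue=[B] q_used=0 → run B
t=15: queue=[B] q_used=1 → run B
t=16: (idle)
t=17: (idle)
t=18: (idle)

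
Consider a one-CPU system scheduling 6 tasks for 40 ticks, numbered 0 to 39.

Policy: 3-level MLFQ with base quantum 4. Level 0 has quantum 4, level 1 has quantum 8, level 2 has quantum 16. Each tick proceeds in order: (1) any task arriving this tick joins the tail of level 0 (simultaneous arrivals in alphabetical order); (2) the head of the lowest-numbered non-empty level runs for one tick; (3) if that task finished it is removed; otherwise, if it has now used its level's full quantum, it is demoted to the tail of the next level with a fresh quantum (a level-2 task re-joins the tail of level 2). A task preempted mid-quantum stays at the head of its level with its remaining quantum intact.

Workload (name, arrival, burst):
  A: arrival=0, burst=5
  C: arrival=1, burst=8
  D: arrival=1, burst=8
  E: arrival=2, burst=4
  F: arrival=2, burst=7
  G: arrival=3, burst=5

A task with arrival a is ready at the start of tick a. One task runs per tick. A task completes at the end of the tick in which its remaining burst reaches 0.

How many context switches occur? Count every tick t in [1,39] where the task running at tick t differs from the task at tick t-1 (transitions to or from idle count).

t=0: L0/L1/L2 = A/-/- → run A
t=1: L0/L1/L2 = ACD/-/- → run A
t=2: L0/L1/L2 = ACDEF/-/- → run A
t=3: L0/L1/L2 = ACDEFG/-/- → run A
t=4: L0/L1/L2 = CDEFG/A/- → run C
t=5: L0/L1/L2 = CDEFG/A/- → run C
t=6: L0/L1/L2 = CDEFG/A/- → run C
t=7: L0/L1/L2 = CDEFG/A/- → run C
t=8: L0/L1/L2 = DEFG/AC/- → run D
t=9: L0/L1/L2 = DEFG/AC/- → run D
t=10: L0/L1/L2 = DEFG/AC/- → run D
t=11: L0/L1/L2 = DEFG/AC/- → run D
t=12: L0/L1/L2 = EFG/ACD/- → run E
t=13: L0/L1/L2 = EFG/ACD/- → run E
t=14: L0/L1/L2 = EFG/ACD/- → run E
t=15: L0/L1/L2 = EFG/ACD/- → run E
t=16: L0/L1/L2 = FG/ACD/- → run F
t=17: L0/L1/L2 = FG/ACD/- → run F
t=18: L0/L1/L2 = FG/ACD/- → run F
t=19: L0/L1/L2 = FG/ACD/- → run F
t=20: L0/L1/L2 = G/ACDF/- → run G
t=21: L0/L1/L2 = G/ACDF/- → run G
t=22: L0/L1/L2 = G/ACDF/- → run G
t=23: L0/L1/L2 = G/ACDF/- → run G
t=24: L0/L1/L2 = -/ACDFG/- → run A
t=25: L0/L1/L2 = -/CDFG/- → run C
t=26: L0/L1/L2 = -/CDFG/- → run C
t=27: L0/L1/L2 = -/CDFG/- → run C
t=28: L0/L1/L2 = -/CDFG/- → run C
t=29: L0/L1/L2 = -/DFG/- → run D
t=30: L0/L1/L2 = -/DFG/- → run D
t=31: L0/L1/L2 = -/DFG/- → run D
t=32: L0/L1/L2 = -/DFG/- → run D
t=33: L0/L1/L2 = -/FG/- → run F
t=34: L0/L1/L2 = -/FG/- → run F
t=35: L0/L1/L2 = -/FG/- → run F
t=36: L0/L1/L2 = -/G/- → run G
t=37: (idle)
t=38: (idle)
t=39: (idle)

context switches = 11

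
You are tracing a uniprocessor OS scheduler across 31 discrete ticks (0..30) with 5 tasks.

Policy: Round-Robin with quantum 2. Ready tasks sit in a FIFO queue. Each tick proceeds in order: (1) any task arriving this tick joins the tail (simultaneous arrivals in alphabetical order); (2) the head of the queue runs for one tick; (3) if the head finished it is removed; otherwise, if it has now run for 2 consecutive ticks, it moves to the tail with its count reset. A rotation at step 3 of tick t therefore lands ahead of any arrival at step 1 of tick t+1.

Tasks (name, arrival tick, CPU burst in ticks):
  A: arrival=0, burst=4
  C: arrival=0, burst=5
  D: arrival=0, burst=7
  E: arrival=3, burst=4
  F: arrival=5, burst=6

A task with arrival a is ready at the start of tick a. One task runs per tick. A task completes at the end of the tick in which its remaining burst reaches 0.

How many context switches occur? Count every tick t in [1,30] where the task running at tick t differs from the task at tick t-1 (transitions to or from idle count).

context switches = 14

t=0: queue=[A,C,D] q_used=0 → run A
t=1: queue=[A,C,D] q_used=1 → run A
t=2: queue=[C,D,A] q_used=0 → run C
t=3: queue=[C,D,A,E] q_used=1 → run C
t=4: queue=[D,A,E,C] q_used=0 → run D
t=5: queue=[D,A,E,C,F] q_used=1 → run D
t=6: queue=[A,E,C,F,D] q_used=0 → run A
t=7: queue=[A,E,C,F,D] q_used=1 → run A
t=8: queue=[E,C,F,D] q_used=0 → run E
t=9: queue=[E,C,F,D] q_used=1 → run E
t=10: queue=[C,F,D,E] q_used=0 → run C
t=11: queue=[C,F,D,E] q_used=1 → run C
t=12: queue=[F,D,E,C] q_used=0 → run F
t=13: queue=[F,D,E,C] q_used=1 → run F
t=14: queue=[D,E,C,F] q_used=0 → run D
t=15: queue=[D,E,C,F] q_used=1 → run D
t=16: queue=[E,C,F,D] q_used=0 → run E
t=17: queue=[E,C,F,D] q_used=1 → run E
t=18: queue=[C,F,D] q_used=0 → run C
t=19: queue=[F,D] q_used=0 → run F
t=20: queue=[F,D] q_used=1 → run F
t=21: queue=[D,F] q_used=0 → run D
t=22: queue=[D,F] q_used=1 → run D
t=23: queue=[F,D] q_used=0 → run F
t=24: queue=[F,D] q_used=1 → run F
t=25: queue=[D] q_used=0 → run D
t=26: (idle)
t=27: (idle)
t=28: (idle)
t=29: (idle)
t=30: (idle)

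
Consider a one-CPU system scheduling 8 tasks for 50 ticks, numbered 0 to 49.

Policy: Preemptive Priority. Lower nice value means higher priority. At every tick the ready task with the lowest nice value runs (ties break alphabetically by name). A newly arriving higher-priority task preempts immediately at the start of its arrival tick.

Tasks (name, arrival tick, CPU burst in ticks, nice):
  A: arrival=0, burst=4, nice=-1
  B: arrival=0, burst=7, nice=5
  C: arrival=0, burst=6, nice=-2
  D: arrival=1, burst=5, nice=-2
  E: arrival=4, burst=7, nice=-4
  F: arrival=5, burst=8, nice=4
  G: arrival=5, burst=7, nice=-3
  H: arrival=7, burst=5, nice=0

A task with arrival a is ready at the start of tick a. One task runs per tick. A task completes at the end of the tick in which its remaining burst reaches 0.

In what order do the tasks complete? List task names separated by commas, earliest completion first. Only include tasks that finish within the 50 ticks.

completion order = E, G, C, D, A, H, F, B

t=0: ready={A,B,C} → run C
t=1: ready={A,B,C,D} → run C
t=2: ready={A,B,C,D} → run C
t=3: ready={A,B,C,D} → run C
t=4: ready={A,B,C,D,E} → run E
t=5: ready={A,B,C,D,E,F,G} → run E
t=6: ready={A,B,C,D,E,F,G} → run E
t=7: ready={A,B,C,D,E,F,G,H} → run E
t=8: ready={A,B,C,D,E,F,G,H} → run E
t=9: ready={A,B,C,D,E,F,G,H} → run E
t=10: ready={A,B,C,D,E,F,G,H} → run E
t=11: ready={A,B,C,D,F,G,H} → run G
t=12: ready={A,B,C,D,F,G,H} → run G
t=13: ready={A,B,C,D,F,G,H} → run G
t=14: ready={A,B,C,D,F,G,H} → run G
t=15: ready={A,B,C,D,F,G,H} → run G
t=16: ready={A,B,C,D,F,G,H} → run G
t=17: ready={A,B,C,D,F,G,H} → run G
t=18: ready={A,B,C,D,F,H} → run C
t=19: ready={A,B,C,D,F,H} → run C
t=20: ready={A,B,D,F,H} → run D
t=21: ready={A,B,D,F,H} → run D
t=22: ready={A,B,D,F,H} → run D
t=23: ready={A,B,D,F,H} → run D
t=24: ready={A,B,D,F,H} → run D
t=25: ready={A,B,F,H} → run A
t=26: ready={A,B,F,H} → run A
t=27: ready={A,B,F,H} → run A
t=28: ready={A,B,F,H} → run A
t=29: ready={B,F,H} → run H
t=30: ready={B,F,H} → run H
t=31: ready={B,F,H} → run H
t=32: ready={B,F,H} → run H
t=33: ready={B,F,H} → run H
t=34: ready={B,F} → run F
t=35: ready={B,F} → run F
t=36: ready={B,F} → run F
t=37: ready={B,F} → run F
t=38: ready={B,F} → run F
t=39: ready={B,F} → run F
t=40: ready={B,F} → run F
t=41: ready={B,F} → run F
t=42: ready={B} → run B
t=43: ready={B} → run B
t=44: ready={B} → run B
t=45: ready={B} → run B
t=46: ready={B} → run B
t=47: ready={B} → run B
t=48: ready={B} → run B
t=49: (idle)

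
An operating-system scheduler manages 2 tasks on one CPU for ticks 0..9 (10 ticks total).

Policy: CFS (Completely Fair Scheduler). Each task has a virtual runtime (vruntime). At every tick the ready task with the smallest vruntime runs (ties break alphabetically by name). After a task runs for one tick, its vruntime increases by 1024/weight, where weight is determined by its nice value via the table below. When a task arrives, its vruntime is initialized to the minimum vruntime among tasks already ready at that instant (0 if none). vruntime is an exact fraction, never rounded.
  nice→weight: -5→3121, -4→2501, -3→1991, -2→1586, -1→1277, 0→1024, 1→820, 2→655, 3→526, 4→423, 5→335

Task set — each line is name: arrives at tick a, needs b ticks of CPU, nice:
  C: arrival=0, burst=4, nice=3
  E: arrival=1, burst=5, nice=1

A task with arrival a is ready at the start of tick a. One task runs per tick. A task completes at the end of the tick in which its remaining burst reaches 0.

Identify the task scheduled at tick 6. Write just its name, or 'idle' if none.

t=0: vr[C=0] → run C
t=1: vr[C=512/263 E=512/263] → run C
t=2: vr[C=1024/263 E=512/263] → run E
t=3: vr[C=1024/263 E=172288/53915] → run E
t=4: vr[C=1024/263 E=239616/53915] → run C
t=5: vr[C=1536/263 E=239616/53915] → run E
t=6: vr[C=1536/263 E=306944/53915] → run E
t=7: vr[C=1536/263 E=374272/53915] → run C
t=8: vr[E=374272/53915] → run E
t=9: (idle)

running at tick 6 = E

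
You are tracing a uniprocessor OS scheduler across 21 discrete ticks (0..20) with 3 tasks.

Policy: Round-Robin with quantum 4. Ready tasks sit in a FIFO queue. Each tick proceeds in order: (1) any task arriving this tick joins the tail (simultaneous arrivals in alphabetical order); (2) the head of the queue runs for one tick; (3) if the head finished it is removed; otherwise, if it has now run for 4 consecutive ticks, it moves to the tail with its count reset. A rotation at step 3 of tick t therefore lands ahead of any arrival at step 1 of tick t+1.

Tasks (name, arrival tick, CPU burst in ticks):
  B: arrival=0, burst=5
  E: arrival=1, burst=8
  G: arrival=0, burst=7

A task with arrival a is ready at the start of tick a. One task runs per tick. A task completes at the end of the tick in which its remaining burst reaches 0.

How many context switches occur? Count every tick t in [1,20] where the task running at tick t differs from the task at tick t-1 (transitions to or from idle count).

context switches = 6

t=0: queue=[B,G] q_used=0 → run B
t=1: queue=[B,G,E] q_used=1 → run B
t=2: queue=[B,G,E] q_used=2 → run B
t=3: queue=[B,G,E] q_used=3 → run B
t=4: queue=[G,E,B] q_used=0 → run G
t=5: queue=[G,E,B] q_used=1 → run G
t=6: queue=[G,E,B] q_used=2 → run G
t=7: queue=[G,E,B] q_used=3 → run G
t=8: queue=[E,B,G] q_used=0 → run E
t=9: queue=[E,B,G] q_used=1 → run E
t=10: queue=[E,B,G] q_used=2 → run E
t=11: queue=[E,B,G] q_used=3 → run E
t=12: queue=[B,G,E] q_used=0 → run B
t=13: queue=[G,E] q_used=0 → run G
t=14: queue=[G,E] q_used=1 → run G
t=15: queue=[G,E] q_used=2 → run G
t=16: queue=[E] q_used=0 → run E
t=17: queue=[E] q_used=1 → run E
t=18: queue=[E] q_used=2 → run E
t=19: queue=[E] q_used=3 → run E
t=20: (idle)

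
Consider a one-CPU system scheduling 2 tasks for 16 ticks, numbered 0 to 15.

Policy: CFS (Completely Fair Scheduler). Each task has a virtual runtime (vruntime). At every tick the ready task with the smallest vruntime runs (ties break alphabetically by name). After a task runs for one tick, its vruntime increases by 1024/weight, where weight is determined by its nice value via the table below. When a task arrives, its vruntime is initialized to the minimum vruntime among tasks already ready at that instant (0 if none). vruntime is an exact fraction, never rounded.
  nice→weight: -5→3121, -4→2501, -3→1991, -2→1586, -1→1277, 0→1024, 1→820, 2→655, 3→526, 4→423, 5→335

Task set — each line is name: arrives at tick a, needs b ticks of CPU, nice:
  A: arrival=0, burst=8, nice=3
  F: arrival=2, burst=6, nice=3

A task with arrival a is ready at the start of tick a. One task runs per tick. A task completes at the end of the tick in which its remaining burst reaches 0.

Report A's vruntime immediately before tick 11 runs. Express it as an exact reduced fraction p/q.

vruntime(A, start of tick 11) = 3584/263

t=0: vr[A=0] → run A
t=1: vr[A=512/263] → run A
t=2: vr[A=1024/263 F=1024/263] → run A
t=3: vr[A=1536/263 F=1024/263] → run F
t=4: vr[A=1536/263 F=1536/263] → run A
t=5: vr[A=2048/263 F=1536/263] → run F
t=6: vr[A=2048/263 F=2048/263] → run A
t=7: vr[A=2560/263 F=2048/263] → run F
t=8: vr[A=2560/263 F=2560/263] → run A
t=9: vr[A=3072/263 F=2560/263] → run F
t=10: vr[A=3072/263 F=3072/263] → run A
t=11: vr[A=3584/263 F=3072/263] → run F
t=12: vr[A=3584/263 F=3584/263] → run A
t=13: vr[F=3584/263] → run F
t=14: (idle)
t=15: (idle)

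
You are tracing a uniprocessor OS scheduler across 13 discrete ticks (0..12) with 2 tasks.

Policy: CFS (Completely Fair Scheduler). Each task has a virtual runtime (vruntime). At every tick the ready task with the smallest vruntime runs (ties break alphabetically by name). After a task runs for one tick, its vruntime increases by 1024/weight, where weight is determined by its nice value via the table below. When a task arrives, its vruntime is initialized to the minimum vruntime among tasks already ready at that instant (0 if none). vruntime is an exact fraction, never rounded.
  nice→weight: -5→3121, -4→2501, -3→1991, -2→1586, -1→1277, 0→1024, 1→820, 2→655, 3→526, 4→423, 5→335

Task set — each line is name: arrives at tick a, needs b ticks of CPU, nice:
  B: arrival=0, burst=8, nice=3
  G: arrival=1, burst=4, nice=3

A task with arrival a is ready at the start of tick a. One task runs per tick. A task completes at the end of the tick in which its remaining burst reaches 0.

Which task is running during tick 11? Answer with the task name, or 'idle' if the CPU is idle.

running at tick 11 = B

t=0: vr[B=0] → run B
t=1: vr[B=512/263 G=512/263] → run B
t=2: vr[B=1024/263 G=512/263] → run G
t=3: vr[B=1024/263 G=1024/263] → run B
t=4: vr[B=1536/263 G=1024/263] → run G
t=5: vr[B=1536/263 G=1536/263] → run B
t=6: vr[B=2048/263 G=1536/263] → run G
t=7: vr[B=2048/263 G=2048/263] → run B
t=8: vr[B=2560/263 G=2048/263] → run G
t=9: vr[B=2560/263] → run B
t=10: vr[B=3072/263] → run B
t=11: vr[B=3584/263] → run B
t=12: (idle)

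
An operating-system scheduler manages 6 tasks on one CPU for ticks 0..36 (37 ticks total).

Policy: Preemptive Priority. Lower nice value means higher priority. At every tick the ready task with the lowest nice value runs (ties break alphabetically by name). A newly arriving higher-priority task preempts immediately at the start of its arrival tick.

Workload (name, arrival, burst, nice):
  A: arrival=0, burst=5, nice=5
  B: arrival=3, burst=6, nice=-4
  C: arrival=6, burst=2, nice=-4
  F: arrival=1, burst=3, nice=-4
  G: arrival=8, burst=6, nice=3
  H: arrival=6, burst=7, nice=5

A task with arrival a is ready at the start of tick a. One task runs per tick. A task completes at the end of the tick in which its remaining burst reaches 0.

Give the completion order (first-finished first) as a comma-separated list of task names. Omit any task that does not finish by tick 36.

completion order = B, C, F, G, A, H

t=0: ready={A} → run A
t=1: ready={A,F} → run F
t=2: ready={A,F} → run F
t=3: ready={A,B,F} → run B
t=4: ready={A,B,F} → run B
t=5: ready={A,B,F} → run B
t=6: ready={A,B,C,F,H} → run B
t=7: ready={A,B,C,F,H} → run B
t=8: ready={A,B,C,F,G,H} → run B
t=9: ready={A,C,F,G,H} → run C
t=10: ready={A,C,F,G,H} → run C
t=11: ready={A,F,G,H} → run F
t=12: ready={A,G,H} → run G
t=13: ready={A,G,H} → run G
t=14: ready={A,G,H} → run G
t=15: ready={A,G,H} → run G
t=16: ready={A,G,H} → run G
t=17: ready={A,G,H} → run G
t=18: ready={A,H} → run A
t=19: ready={A,H} → run A
t=20: ready={A,H} → run A
t=21: ready={A,H} → run A
t=22: ready={H} → run H
t=23: ready={H} → run H
t=24: ready={H} → run H
t=25: ready={H} → run H
t=26: ready={H} → run H
t=27: ready={H} → run H
t=28: ready={H} → run H
t=29: (idle)
t=30: (idle)
t=31: (idle)
t=32: (idle)
t=33: (idle)
t=34: (idle)
t=35: (idle)
t=36: (idle)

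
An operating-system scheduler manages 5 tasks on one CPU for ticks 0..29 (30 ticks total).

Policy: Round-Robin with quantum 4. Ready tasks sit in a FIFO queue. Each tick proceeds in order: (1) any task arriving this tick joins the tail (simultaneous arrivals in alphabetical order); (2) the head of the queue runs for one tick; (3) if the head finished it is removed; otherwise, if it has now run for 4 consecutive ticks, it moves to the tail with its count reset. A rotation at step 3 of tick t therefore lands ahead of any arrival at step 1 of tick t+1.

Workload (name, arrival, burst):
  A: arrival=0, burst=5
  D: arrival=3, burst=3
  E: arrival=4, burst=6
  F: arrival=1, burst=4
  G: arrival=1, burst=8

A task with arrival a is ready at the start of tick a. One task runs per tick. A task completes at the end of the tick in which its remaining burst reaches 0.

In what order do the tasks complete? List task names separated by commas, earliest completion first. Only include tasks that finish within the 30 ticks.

t=0: queue=[A] q_used=0 → run A
t=1: queue=[A,F,G] q_used=1 → run A
t=2: queue=[A,F,G] q_used=2 → run A
t=3: queue=[A,F,G,D] q_used=3 → run A
t=4: queue=[F,G,D,A,E] q_used=0 → run F
t=5: queue=[F,G,D,A,E] q_used=1 → run F
t=6: queue=[F,G,D,A,E] q_used=2 → run F
t=7: queue=[F,G,D,A,E] q_used=3 → run F
t=8: queue=[G,D,A,E] q_used=0 → run G
t=9: queue=[G,D,A,E] q_used=1 → run G
t=10: queue=[G,D,A,E] q_used=2 → run G
t=11: queue=[G,D,A,E] q_used=3 → run G
t=12: queue=[D,A,E,G] q_used=0 → run D
t=13: queue=[D,A,E,G] q_used=1 → run D
t=14: queue=[D,A,E,G] q_used=2 → run D
t=15: queue=[A,E,G] q_used=0 → run A
t=16: queue=[E,G] q_used=0 → run E
t=17: queue=[E,G] q_used=1 → run E
t=18: queue=[E,G] q_used=2 → run E
t=19: queue=[E,G] q_used=3 → run E
t=20: queue=[G,E] q_used=0 → run G
t=21: queue=[G,E] q_used=1 → run G
t=22: queue=[G,E] q_used=2 → run G
t=23: queue=[G,E] q_used=3 → run G
t=24: queue=[E] q_used=0 → run E
t=25: queue=[E] q_used=1 → run E
t=26: (idle)
t=27: (idle)
t=28: (idle)
t=29: (idle)

completion order = F, D, A, G, E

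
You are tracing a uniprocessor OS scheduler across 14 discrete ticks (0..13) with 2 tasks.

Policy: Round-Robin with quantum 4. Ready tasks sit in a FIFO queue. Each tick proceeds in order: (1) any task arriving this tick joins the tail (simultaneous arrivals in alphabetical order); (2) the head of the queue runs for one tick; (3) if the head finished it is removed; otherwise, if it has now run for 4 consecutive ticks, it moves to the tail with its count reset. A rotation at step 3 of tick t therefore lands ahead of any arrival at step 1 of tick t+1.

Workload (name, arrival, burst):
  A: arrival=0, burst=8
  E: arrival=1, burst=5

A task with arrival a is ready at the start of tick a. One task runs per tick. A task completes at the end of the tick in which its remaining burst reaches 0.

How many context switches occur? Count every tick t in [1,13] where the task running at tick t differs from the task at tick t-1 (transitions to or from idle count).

t=0: queue=[A] q_used=0 → run A
t=1: queue=[A,E] q_used=1 → run A
t=2: queue=[A,E] q_used=2 → run A
t=3: queue=[A,E] q_used=3 → run A
t=4: queue=[E,A] q_used=0 → run E
t=5: queue=[E,A] q_used=1 → run E
t=6: queue=[E,A] q_used=2 → run E
t=7: queue=[E,A] q_used=3 → run E
t=8: queue=[A,E] q_used=0 → run A
t=9: queue=[A,E] q_used=1 → run A
t=10: queue=[A,E] q_used=2 → run A
t=11: queue=[A,E] q_used=3 → run A
t=12: queue=[E] q_used=0 → run E
t=13: (idle)

context switches = 4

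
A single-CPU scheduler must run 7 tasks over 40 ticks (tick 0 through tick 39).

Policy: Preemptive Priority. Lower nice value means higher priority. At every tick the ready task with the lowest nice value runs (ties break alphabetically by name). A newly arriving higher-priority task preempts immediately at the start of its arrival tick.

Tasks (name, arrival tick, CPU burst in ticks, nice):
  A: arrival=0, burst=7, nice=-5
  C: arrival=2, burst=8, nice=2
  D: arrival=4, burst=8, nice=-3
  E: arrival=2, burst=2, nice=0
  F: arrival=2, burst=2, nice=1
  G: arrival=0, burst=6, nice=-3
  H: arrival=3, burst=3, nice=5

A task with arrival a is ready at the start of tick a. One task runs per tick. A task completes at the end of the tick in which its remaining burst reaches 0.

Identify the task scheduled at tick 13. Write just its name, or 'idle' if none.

running at tick 13 = D

t=0: ready={A,G} → run A
t=1: ready={A,G} → run A
t=2: ready={A,C,E,F,G} → run A
t=3: ready={A,C,E,F,G,H} → run A
t=4: ready={A,C,D,E,F,G,H} → run A
t=5: ready={A,C,D,E,F,G,H} → run A
t=6: ready={A,C,D,E,F,G,H} → run A
t=7: ready={C,D,E,F,G,H} → run D
t=8: ready={C,D,E,F,G,H} → run D
t=9: ready={C,D,E,F,G,H} → run D
t=10: ready={C,D,E,F,G,H} → run D
t=11: ready={C,D,E,F,G,H} → run D
t=12: ready={C,D,E,F,G,H} → run D
t=13: ready={C,D,E,F,G,H} → run D
t=14: ready={C,D,E,F,G,H} → run D
t=15: ready={C,E,F,G,H} → run G
t=16: ready={C,E,F,G,H} → run G
t=17: ready={C,E,F,G,H} → run G
t=18: ready={C,E,F,G,H} → run G
t=19: ready={C,E,F,G,H} → run G
t=20: ready={C,E,F,G,H} → run G
t=21: ready={C,E,F,H} → run E
t=22: ready={C,E,F,H} → run E
t=23: ready={C,F,H} → run F
t=24: ready={C,F,H} → run F
t=25: ready={C,H} → run C
t=26: ready={C,H} → run C
t=27: ready={C,H} → run C
t=28: ready={C,H} → run C
t=29: ready={C,H} → run C
t=30: ready={C,H} → run C
t=31: ready={C,H} → run C
t=32: ready={C,H} → run C
t=33: ready={H} → run H
t=34: ready={H} → run H
t=35: ready={H} → run H
t=36: (idle)
t=37: (idle)
t=38: (idle)
t=39: (idle)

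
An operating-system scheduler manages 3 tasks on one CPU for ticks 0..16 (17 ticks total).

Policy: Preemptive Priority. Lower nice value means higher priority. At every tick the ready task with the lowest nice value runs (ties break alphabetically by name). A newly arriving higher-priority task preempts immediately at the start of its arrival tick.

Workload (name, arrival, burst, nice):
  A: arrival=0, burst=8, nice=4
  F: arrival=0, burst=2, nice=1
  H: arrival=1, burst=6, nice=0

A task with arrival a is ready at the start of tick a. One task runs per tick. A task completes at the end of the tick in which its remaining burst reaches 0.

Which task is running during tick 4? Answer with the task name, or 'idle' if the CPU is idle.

t=0: ready={A,F} → run F
t=1: ready={A,F,H} → run H
t=2: ready={A,F,H} → run H
t=3: ready={A,F,H} → run H
t=4: ready={A,F,H} → run H
t=5: ready={A,F,H} → run H
t=6: ready={A,F,H} → run H
t=7: ready={A,F} → run F
t=8: ready={A} → run A
t=9: ready={A} → run A
t=10: ready={A} → run A
t=11: ready={A} → run A
t=12: ready={A} → run A
t=13: ready={A} → run A
t=14: ready={A} → run A
t=15: ready={A} → run A
t=16: (idle)

running at tick 4 = H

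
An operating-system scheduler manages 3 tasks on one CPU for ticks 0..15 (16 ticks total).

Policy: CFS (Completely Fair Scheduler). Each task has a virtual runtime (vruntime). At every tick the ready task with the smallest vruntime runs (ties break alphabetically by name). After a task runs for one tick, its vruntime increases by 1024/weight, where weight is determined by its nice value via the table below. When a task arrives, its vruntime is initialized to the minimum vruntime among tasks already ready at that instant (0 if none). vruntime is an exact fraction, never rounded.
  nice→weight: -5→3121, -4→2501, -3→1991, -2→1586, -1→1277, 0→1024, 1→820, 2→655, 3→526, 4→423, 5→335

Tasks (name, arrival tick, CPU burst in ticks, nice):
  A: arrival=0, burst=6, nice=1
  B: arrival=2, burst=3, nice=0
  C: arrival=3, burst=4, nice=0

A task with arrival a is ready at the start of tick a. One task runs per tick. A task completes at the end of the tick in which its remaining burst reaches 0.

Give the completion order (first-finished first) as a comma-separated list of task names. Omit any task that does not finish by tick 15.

completion order = B, C, A

t=0: vr[A=0] → run A
t=1: vr[A=256/205] → run A
t=2: vr[A=512/205 B=512/205] → run A
t=3: vr[A=768/205 B=512/205 C=512/205] → run B
t=4: vr[A=768/205 B=717/205 C=512/205] → run C
t=5: vr[A=768/205 B=717/205 C=717/205] → run B
t=6: vr[A=768/205 B=922/205 C=717/205] → run C
t=7: vr[A=768/205 B=922/205 C=922/205] → run A
t=8: vr[A=1024/205 B=922/205 C=922/205] → run B
t=9: vr[A=1024/205 C=922/205] → run C
t=10: vr[A=1024/205 C=1127/205] → run A
t=11: vr[A=256/41 C=1127/205] → run C
t=12: vr[A=256/41] → run A
t=13: (idle)
t=14: (idle)
t=15: (idle)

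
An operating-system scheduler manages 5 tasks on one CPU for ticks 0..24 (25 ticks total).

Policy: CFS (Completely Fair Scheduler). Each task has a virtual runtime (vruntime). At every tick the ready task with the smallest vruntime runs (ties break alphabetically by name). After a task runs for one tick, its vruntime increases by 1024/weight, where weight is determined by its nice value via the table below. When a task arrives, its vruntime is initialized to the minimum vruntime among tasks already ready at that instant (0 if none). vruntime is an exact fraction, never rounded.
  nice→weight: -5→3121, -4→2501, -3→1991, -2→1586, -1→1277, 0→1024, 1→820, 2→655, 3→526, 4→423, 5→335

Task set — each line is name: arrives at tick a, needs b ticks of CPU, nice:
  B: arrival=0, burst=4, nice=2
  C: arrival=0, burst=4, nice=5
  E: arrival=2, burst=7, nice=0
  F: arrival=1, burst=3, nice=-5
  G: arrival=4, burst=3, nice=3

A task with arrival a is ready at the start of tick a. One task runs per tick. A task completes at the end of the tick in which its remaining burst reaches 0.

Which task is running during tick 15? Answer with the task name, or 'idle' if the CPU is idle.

t=0: vr[B=0 C=0] → run B
t=1: vr[B=1024/655 C=0 F=0] → run C
t=2: vr[B=1024/655 C=1024/335 E=0 F=0] → run E
t=3: vr[B=1024/655 C=1024/335 E=1 F=0] → run F
t=4: vr[B=1024/655 C=1024/335 E=1 F=1024/3121 G=1024/3121] → run F
t=5: vr[B=1024/655 C=1024/335 E=1 F=2048/3121 G=1024/3121] → run G
t=6: vr[B=1024/655 C=1024/335 E=1 F=2048/3121 G=1867264/820823] → run F
t=7: vr[B=1024/655 C=1024/335 E=1 G=1867264/820823] → run E
t=8: vr[B=1024/655 C=1024/335 E=2 G=1867264/820823] → run B
t=9: vr[B=2048/655 C=1024/335 E=2 G=1867264/820823] → run E
t=10: vr[B=2048/655 C=1024/335 E=3 G=1867264/820823] → run G
t=11: vr[B=2048/655 C=1024/335 E=3 G=3465216/820823] → run E
t=12: vr[B=2048/655 C=1024/335 E=4 G=3465216/820823] → run C
t=13: vr[B=2048/655 C=2048/335 E=4 G=3465216/820823] → run B
t=14: vr[B=3072/655 C=2048/335 E=4 G=3465216/820823] → run E
t=15: vr[B=3072/655 C=2048/335 E=5 G=3465216/820823] → run G
t=16: vr[B=3072/655 C=2048/335 E=5] → run B
t=17: vr[C=2048/335 E=5] → run E
t=18: vr[C=2048/335 E=6] → run E
t=19: vr[C=2048/335] → run C
t=20: vr[C=3072/335] → run C
t=21: (idle)
t=22: (idle)
t=23: (idle)
t=24: (idle)

running at tick 15 = G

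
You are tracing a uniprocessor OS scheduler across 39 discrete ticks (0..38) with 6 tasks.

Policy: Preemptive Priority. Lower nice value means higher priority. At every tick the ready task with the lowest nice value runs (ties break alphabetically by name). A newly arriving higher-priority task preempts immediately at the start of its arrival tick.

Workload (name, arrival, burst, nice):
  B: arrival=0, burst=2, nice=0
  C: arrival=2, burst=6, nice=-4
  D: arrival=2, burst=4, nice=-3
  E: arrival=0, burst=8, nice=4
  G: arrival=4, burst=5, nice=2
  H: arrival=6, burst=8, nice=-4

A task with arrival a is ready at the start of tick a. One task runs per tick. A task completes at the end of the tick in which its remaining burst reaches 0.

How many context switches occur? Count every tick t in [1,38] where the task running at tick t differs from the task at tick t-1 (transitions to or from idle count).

t=0: ready={B,E} → run B
t=1: ready={B,E} → run B
t=2: ready={C,D,E} → run C
t=3: ready={C,D,E} → run C
t=4: ready={C,D,E,G} → run C
t=5: ready={C,D,E,G} → run C
t=6: ready={C,D,E,G,H} → run C
t=7: ready={C,D,E,G,H} → run C
t=8: ready={D,E,G,H} → run H
t=9: ready={D,E,G,H} → run H
t=10: ready={D,E,G,H} → run H
t=11: ready={D,E,G,H} → run H
t=12: ready={D,E,G,H} → run H
t=13: ready={D,E,G,H} → run H
t=14: ready={D,E,G,H} → run H
t=15: ready={D,E,G,H} → run H
t=16: ready={D,E,G} → run D
t=17: ready={D,E,G} → run D
t=18: ready={D,E,G} → run D
t=19: ready={D,E,G} → run D
t=20: ready={E,G} → run G
t=21: ready={E,G} → run G
t=22: ready={E,G} → run G
t=23: ready={E,G} → run G
t=24: ready={E,G} → run G
t=25: ready={E} → run E
t=26: ready={E} → run E
t=27: ready={E} → run E
t=28: ready={E} → run E
t=29: ready={E} → run E
t=30: ready={E} → run E
t=31: ready={E} → run E
t=32: ready={E} → run E
t=33: (idle)
t=34: (idle)
t=35: (idle)
t=36: (idle)
t=37: (idle)
t=38: (idle)

context switches = 6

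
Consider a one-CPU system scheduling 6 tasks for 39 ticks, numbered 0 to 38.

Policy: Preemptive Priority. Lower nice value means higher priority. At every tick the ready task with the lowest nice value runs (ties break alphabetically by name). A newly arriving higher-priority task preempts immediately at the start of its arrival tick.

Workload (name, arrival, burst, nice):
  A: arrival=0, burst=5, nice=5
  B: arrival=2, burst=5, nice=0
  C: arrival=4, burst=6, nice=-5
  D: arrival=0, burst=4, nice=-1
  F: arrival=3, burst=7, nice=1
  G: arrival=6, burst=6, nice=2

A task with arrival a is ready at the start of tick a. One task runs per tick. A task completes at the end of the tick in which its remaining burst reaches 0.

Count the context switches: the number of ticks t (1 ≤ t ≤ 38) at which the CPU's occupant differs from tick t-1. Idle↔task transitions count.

t=0: ready={A,D} → run D
t=1: ready={A,D} → run D
t=2: ready={A,B,D} → run D
t=3: ready={A,B,D,F} → run D
t=4: ready={A,B,C,F} → run C
t=5: ready={A,B,C,F} → run C
t=6: ready={A,B,C,F,G} → run C
t=7: ready={A,B,C,F,G} → run C
t=8: ready={A,B,C,F,G} → run C
t=9: ready={A,B,C,F,G} → run C
t=10: ready={A,B,F,G} → run B
t=11: ready={A,B,F,G} → run B
t=12: ready={A,B,F,G} → run B
t=13: ready={A,B,F,G} → run B
t=14: ready={A,B,F,G} → run B
t=15: ready={A,F,G} → run F
t=16: ready={A,F,G} → run F
t=17: ready={A,F,G} → run F
t=18: ready={A,F,G} → run F
t=19: ready={A,F,G} → run F
t=20: ready={A,F,G} → run F
t=21: ready={A,F,G} → run F
t=22: ready={A,G} → run G
t=23: ready={A,G} → run G
t=24: ready={A,G} → run G
t=25: ready={A,G} → run G
t=26: ready={A,G} → run G
t=27: ready={A,G} → run G
t=28: ready={A} → run A
t=29: ready={A} → run A
t=30: ready={A} → run A
t=31: ready={A} → run A
t=32: ready={A} → run A
t=33: (idle)
t=34: (idle)
t=35: (idle)
t=36: (idle)
t=37: (idle)
t=38: (idle)

context switches = 6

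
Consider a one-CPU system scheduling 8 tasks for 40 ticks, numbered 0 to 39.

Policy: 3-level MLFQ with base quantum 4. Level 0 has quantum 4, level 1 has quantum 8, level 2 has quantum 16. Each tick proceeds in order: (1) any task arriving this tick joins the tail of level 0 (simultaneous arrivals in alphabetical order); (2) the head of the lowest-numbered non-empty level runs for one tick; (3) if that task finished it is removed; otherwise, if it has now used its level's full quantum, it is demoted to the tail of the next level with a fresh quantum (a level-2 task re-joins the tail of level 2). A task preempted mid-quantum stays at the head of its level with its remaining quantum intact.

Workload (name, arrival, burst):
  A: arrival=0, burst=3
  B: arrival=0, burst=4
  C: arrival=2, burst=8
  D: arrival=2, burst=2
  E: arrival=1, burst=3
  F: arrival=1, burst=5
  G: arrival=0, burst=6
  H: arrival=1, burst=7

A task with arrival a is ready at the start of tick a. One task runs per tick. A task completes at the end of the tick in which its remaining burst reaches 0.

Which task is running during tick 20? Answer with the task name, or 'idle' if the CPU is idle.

t=0: L0/L1/L2 = ABG/-/- → run A
t=1: L0/L1/L2 = ABGEFH/-/- → run A
t=2: L0/L1/L2 = ABGEFHCD/-/- → run A
t=3: L0/L1/L2 = BGEFHCD/-/- → run B
t=4: L0/L1/L2 = BGEFHCD/-/- → run B
t=5: L0/L1/L2 = BGEFHCD/-/- → run B
t=6: L0/L1/L2 = BGEFHCD/-/- → run B
t=7: L0/L1/L2 = GEFHCD/-/- → run G
t=8: L0/L1/L2 = GEFHCD/-/- → run G
t=9: L0/L1/L2 = GEFHCD/-/- → run G
t=10: L0/L1/L2 = GEFHCD/-/- → run G
t=11: L0/L1/L2 = EFHCD/G/- → run E
t=12: L0/L1/L2 = EFHCD/G/- → run E
t=13: L0/L1/L2 = EFHCD/G/- → run E
t=14: L0/L1/L2 = FHCD/G/- → run F
t=15: L0/L1/L2 = FHCD/G/- → run F
t=16: L0/L1/L2 = FHCD/G/- → run F
t=17: L0/L1/L2 = FHCD/G/- → run F
t=18: L0/L1/L2 = HCD/GF/- → run H
t=19: L0/L1/L2 = HCD/GF/- → run H
t=20: L0/L1/L2 = HCD/GF/- → run H
t=21: L0/L1/L2 = HCD/GF/- → run H
t=22: L0/L1/L2 = CD/GFH/- → run C
t=23: L0/L1/L2 = CD/GFH/- → run C
t=24: L0/L1/L2 = CD/GFH/- → run C
t=25: L0/L1/L2 = CD/GFH/- → run C
t=26: L0/L1/L2 = D/GFHC/- → run D
t=27: L0/L1/L2 = D/GFHC/- → run D
t=28: L0/L1/L2 = -/GFHC/- → run G
t=29: L0/L1/L2 = -/GFHC/- → run G
t=30: L0/L1/L2 = -/FHC/- → run F
t=31: L0/L1/L2 = -/HC/- → run H
t=32: L0/L1/L2 = -/HC/- → run H
t=33: L0/L1/L2 = -/HC/- → run H
t=34: L0/L1/L2 = -/C/- → run C
t=35: L0/L1/L2 = -/C/- → run C
t=36: L0/L1/L2 = -/C/- → run C
t=37: L0/L1/L2 = -/C/- → run C
t=38: (idle)
t=39: (idle)

running at tick 20 = H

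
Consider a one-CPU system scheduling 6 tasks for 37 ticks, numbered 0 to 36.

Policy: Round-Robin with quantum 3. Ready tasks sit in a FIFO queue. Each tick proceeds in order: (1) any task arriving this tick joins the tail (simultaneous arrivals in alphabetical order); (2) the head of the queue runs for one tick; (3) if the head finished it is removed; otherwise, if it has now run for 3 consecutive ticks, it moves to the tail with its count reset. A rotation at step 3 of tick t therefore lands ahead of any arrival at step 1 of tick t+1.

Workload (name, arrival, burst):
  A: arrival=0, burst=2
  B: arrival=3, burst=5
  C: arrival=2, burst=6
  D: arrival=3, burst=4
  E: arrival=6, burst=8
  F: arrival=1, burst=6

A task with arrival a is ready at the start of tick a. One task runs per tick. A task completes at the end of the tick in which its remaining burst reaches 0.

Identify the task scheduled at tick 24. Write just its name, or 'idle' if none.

running at tick 24 = B

t=0: queue=[A] q_used=0 → run A
t=1: queue=[A,F] q_used=1 → run A
t=2: queue=[F,C] q_used=0 → run F
t=3: queue=[F,C,B,D] q_used=1 → run F
t=4: queue=[F,C,B,D] q_used=2 → run F
t=5: queue=[C,B,D,F] q_used=0 → run C
t=6: queue=[C,B,D,F,E] q_used=1 → run C
t=7: queue=[C,B,D,F,E] q_used=2 → run C
t=8: queue=[B,D,F,E,C] q_used=0 → run B
t=9: queue=[B,D,F,E,C] q_used=1 → run B
t=10: queue=[B,D,F,E,C] q_used=2 → run B
t=11: queue=[D,F,E,C,B] q_used=0 → run D
t=12: queue=[D,F,E,C,B] q_used=1 → run D
t=13: queue=[D,F,E,C,B] q_used=2 → run D
t=14: queue=[F,E,C,B,D] q_used=0 → run F
t=15: queue=[F,E,C,B,D] q_used=1 → run F
t=16: queue=[F,E,C,B,D] q_used=2 → run F
t=17: queue=[E,C,B,D] q_used=0 → run E
t=18: queue=[E,C,B,D] q_used=1 → run E
t=19: queue=[E,C,B,D] q_used=2 → run E
t=20: queue=[C,B,D,E] q_used=0 → run C
t=21: queue=[C,B,D,E] q_used=1 → run C
t=22: queue=[C,B,D,E] q_used=2 → run C
t=23: queue=[B,D,E] q_used=0 → run B
t=24: queue=[B,D,E] q_used=1 → run B
t=25: queue=[D,E] q_used=0 → run D
t=26: queue=[E] q_used=0 → run E
t=27: queue=[E] q_used=1 → run E
t=28: queue=[E] q_used=2 → run E
t=29: queue=[E] q_used=0 → run E
t=30: queue=[E] q_used=1 → run E
t=31: (idle)
t=32: (idle)
t=33: (idle)
t=34: (idle)
t=35: (idle)
t=36: (idle)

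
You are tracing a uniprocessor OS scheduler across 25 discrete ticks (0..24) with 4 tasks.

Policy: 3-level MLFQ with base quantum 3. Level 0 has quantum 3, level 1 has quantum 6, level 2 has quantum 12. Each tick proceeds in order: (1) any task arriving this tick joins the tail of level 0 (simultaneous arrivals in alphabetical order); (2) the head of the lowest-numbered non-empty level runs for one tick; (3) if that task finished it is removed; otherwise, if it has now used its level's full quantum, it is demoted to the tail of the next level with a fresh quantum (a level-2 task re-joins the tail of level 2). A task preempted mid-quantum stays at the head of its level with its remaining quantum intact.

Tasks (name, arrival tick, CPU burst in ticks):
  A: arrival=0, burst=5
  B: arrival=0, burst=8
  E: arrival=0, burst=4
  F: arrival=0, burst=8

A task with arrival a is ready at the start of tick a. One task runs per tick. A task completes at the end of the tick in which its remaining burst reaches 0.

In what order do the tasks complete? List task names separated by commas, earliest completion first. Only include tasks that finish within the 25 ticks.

completion order = A, B, E, F

t=0: L0/L1/L2 = ABEF/-/- → run A
t=1: L0/L1/L2 = ABEF/-/- → run A
t=2: L0/L1/L2 = ABEF/-/- → run A
t=3: L0/L1/L2 = BEF/A/- → run B
t=4: L0/L1/L2 = BEF/A/- → run B
t=5: L0/L1/L2 = BEF/A/- → run B
t=6: L0/L1/L2 = EF/AB/- → run E
t=7: L0/L1/L2 = EF/AB/- → run E
t=8: L0/L1/L2 = EF/AB/- → run E
t=9: L0/L1/L2 = F/ABE/- → run F
t=10: L0/L1/L2 = F/ABE/- → run F
t=11: L0/L1/L2 = F/ABE/- → run F
t=12: L0/L1/L2 = -/ABEF/- → run A
t=13: L0/L1/L2 = -/ABEF/- → run A
t=14: L0/L1/L2 = -/BEF/- → run B
t=15: L0/L1/L2 = -/BEF/- → run B
t=16: L0/L1/L2 = -/BEF/- → run B
t=17: L0/L1/L2 = -/BEF/- → run B
t=18: L0/L1/L2 = -/BEF/- → run B
t=19: L0/L1/L2 = -/EF/- → run E
t=20: L0/L1/L2 = -/F/- → run F
t=21: L0/L1/L2 = -/F/- → run F
t=22: L0/L1/L2 = -/F/- → run F
t=23: L0/L1/L2 = -/F/- → run F
t=24: L0/L1/L2 = -/F/- → run F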